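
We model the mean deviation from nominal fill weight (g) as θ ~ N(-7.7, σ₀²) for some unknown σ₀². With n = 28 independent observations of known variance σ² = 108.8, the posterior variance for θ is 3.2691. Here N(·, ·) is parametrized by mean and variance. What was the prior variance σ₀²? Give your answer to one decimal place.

For the Normal–Normal model with known σ², precisions add: τ_n = τ₀ + n/σ².
So 1/σ₀² = 1/3.2691 − 28/108.8 = 0.305895 − 0.257353 = 0.048542.
Hence σ₀² = 1/0.048542 ≈ 20.6.

σ₀² = 20.6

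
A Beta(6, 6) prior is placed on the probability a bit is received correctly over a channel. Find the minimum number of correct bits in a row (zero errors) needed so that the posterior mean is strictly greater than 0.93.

After k correct bits and 0 errors the posterior is Beta(6+k, 6), with mean (6+k)/(6+6+k).
Set (6+k)/(12+k) > 0.93 and solve: k > (0.93·12 − 6)/(1 − 0.93) = 73.714.
The smallest integer exceeding 73.714 is 74.

k = 74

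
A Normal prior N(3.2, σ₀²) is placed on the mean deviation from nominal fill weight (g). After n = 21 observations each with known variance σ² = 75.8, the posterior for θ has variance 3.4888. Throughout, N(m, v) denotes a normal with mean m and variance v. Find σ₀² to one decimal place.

Posterior precision equals prior precision plus data precision: 1/σ_n² = 1/σ₀² + n/σ².
So 1/σ₀² = 1/3.4888 − 21/75.8 = 0.286632 − 0.277045 = 0.009587.
Hence σ₀² = 1/0.009587 ≈ 104.3.

σ₀² = 104.3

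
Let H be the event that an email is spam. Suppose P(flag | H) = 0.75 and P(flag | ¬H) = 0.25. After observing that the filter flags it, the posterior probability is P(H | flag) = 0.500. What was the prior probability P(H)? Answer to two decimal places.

P(H) = 0.25

In odds form, posterior odds = prior odds × likelihood ratio, so prior odds = posterior odds ÷ LR.
Posterior odds = 0.500/(1−0.500) = 1.0000. LR = 0.75/0.25 = 3.0000.
Prior odds = 1.0000/3.0000 = 0.3333, so P(H) = 0.3333/(1+0.3333) ≈ 0.25.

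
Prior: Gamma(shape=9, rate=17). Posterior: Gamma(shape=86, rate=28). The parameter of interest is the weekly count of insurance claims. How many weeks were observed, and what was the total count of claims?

n = 11 weeks with total 77 claims

A Gamma(α, β) prior (rate parametrization) on a Poisson rate with n observations summing to S gives posterior Gamma(α+S, β+n).
Matching: Σxᵢ = 86 − 9 = 77 and n = 28 − 17 = 11.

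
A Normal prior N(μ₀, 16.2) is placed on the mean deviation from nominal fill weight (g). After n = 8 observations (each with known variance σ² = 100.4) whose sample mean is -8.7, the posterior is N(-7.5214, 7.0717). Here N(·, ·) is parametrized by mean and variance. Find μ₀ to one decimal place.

μ₀ = -6.0

With known observation variance, the Normal–Normal posterior has precision τ_n = τ₀ + n/σ² and mean μ_n = (τ₀μ₀ + (n/σ²)x̄)/τ_n.
Here τ₀ = 1/16.2 = 0.061728 and τ_data = 8/100.4 = 0.079681, so τ_n = 0.141409.
Rearranging for μ₀: μ₀ = (μ_n·τ_n − τ_data·x̄)/τ₀ = (-7.5214·0.141409 − 0.079681·-8.7) / 0.061728 = -0.370369/0.061728 ≈ -6.0.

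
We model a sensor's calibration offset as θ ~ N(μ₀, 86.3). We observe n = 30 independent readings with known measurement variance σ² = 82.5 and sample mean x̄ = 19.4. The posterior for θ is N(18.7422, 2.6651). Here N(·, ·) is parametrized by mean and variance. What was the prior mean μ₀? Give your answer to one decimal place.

μ₀ = -1.9

The posterior mean is a precision-weighted average: μ_n = (τ₀μ₀ + τ_data·x̄)/(τ₀+τ_data), with τ₀=1/σ₀² and τ_data=n/σ².
Here τ₀ = 1/86.3 = 0.011587 and τ_data = 30/82.5 = 0.363636, so τ_n = 0.375223.
Rearranging for μ₀: μ₀ = (μ_n·τ_n − τ_data·x̄)/τ₀ = (18.7422·0.375223 − 0.363636·19.4) / 0.011587 = -0.022034/0.011587 ≈ -1.9.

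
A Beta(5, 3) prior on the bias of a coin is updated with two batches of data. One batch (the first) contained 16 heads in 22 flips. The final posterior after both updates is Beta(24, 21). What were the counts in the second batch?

3 heads and 12 tails

Because Beta–binomial updating is additive in the counts, the combined data contributed (α_post−α_prior, β_post−β_prior) successes and failures.
Total across both batches: 24−5=19 heads, 21−3=18 tails.
Subtract the first batch: 19−16=3 heads and 18−6=12 tails.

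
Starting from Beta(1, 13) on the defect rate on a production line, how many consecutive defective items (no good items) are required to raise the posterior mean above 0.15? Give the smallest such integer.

After k defective items and 0 good items the posterior is Beta(1+k, 13), with mean (1+k)/(1+13+k).
Set (1+k)/(14+k) > 0.15 and solve: k > (0.15·14 − 1)/(1 − 0.15) = 1.294.
The smallest integer exceeding 1.294 is 2.

k = 2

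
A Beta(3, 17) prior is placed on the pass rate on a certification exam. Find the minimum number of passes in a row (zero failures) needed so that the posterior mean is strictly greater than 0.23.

k = 3

After k passes and 0 failures the posterior is Beta(3+k, 17), with mean (3+k)/(3+17+k).
Set (3+k)/(20+k) > 0.23 and solve: k > (0.23·20 − 3)/(1 − 0.23) = 2.078.
The smallest integer exceeding 2.078 is 3.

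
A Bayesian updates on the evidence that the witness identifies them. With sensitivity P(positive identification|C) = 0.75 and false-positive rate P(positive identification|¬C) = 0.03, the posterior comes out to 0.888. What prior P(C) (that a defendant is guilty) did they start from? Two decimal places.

P(C) = 0.24

Bayes' rule in odds form gives O(C|E) = O(C)·[P(E|C)/P(E|¬C)], hence O(C) = O(C|E)/LR.
Posterior odds = 0.888/(1−0.888) = 7.9286. LR = 0.75/0.03 = 25.0000.
Prior odds = 7.9286/25.0000 = 0.3171, so P(C) = 0.3171/(1+0.3171) ≈ 0.24.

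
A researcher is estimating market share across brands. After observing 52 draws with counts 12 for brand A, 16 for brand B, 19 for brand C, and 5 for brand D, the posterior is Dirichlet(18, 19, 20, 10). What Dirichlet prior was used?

Dirichlet(6, 3, 1, 5)

For a Dirichlet(α) prior with multinomial counts c, the posterior is Dirichlet(α + c) componentwise.
Subtract each count from the matching posterior parameter: 18−12=6, 19−16=3, 20−19=1, 10−5=5.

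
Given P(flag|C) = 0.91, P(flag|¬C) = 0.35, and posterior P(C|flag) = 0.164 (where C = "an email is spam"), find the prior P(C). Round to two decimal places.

Bayes' rule in odds form gives O(C|E) = O(C)·[P(E|C)/P(E|¬C)], hence O(C) = O(C|E)/LR.
Posterior odds = 0.164/(1−0.164) = 0.1962. LR = 0.91/0.35 = 2.6000.
Prior odds = 0.1962/2.6000 = 0.0755, so P(C) = 0.0755/(1+0.0755) ≈ 0.07.

P(C) = 0.07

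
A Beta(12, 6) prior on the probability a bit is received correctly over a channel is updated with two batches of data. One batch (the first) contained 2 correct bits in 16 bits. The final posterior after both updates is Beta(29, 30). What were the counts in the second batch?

Sequential conjugate updates are equivalent to a single update on the pooled data, so total successes = posterior α − prior α and total failures = posterior β − prior β.
Total across both batches: 29−12=17 correct bits, 30−6=24 errors.
Subtract the first batch: 17−2=15 correct bits and 24−14=10 errors.

15 correct bits and 10 errors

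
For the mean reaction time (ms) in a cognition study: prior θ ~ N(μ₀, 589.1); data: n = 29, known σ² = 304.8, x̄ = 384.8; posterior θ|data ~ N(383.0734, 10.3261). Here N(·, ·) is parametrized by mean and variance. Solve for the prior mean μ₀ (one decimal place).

μ₀ = 286.3

The posterior mean is a precision-weighted average: μ_n = (τ₀μ₀ + τ_data·x̄)/(τ₀+τ_data), with τ₀=1/σ₀² and τ_data=n/σ².
Here τ₀ = 1/589.1 = 0.001698 and τ_data = 29/304.8 = 0.095144, so τ_n = 0.096842.
Rearranging for μ₀: μ₀ = (μ_n·τ_n − τ_data·x̄)/τ₀ = (383.0734·0.096842 − 0.095144·384.8) / 0.001698 = 0.486183/0.001698 ≈ 286.3.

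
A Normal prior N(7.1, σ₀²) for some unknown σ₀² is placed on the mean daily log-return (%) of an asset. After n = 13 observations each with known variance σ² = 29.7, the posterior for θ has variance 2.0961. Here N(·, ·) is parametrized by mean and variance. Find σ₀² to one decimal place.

σ₀² = 25.4

For the Normal–Normal model with known σ², precisions add: τ_n = τ₀ + n/σ².
So 1/σ₀² = 1/2.0961 − 13/29.7 = 0.477076 − 0.437710 = 0.039366.
Hence σ₀² = 1/0.039366 ≈ 25.4.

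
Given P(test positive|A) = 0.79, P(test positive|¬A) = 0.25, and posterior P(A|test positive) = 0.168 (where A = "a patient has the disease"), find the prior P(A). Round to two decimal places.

Bayes' rule in odds form gives O(A|E) = O(A)·[P(E|A)/P(E|¬A)], hence O(A) = O(A|E)/LR.
Posterior odds = 0.168/(1−0.168) = 0.2019. LR = 0.79/0.25 = 3.1600.
Prior odds = 0.2019/3.1600 = 0.0639, so P(A) = 0.0639/(1+0.0639) ≈ 0.06.

P(A) = 0.06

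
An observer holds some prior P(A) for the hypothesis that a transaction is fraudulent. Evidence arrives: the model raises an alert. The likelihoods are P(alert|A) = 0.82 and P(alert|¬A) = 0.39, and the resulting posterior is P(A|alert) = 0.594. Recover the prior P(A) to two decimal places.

P(A) = 0.41

In odds form, posterior odds = prior odds × likelihood ratio, so prior odds = posterior odds ÷ LR.
Posterior odds = 0.594/(1−0.594) = 1.4631. LR = 0.82/0.39 = 2.1026.
Prior odds = 1.4631/2.1026 = 0.6959, so P(A) = 0.6959/(1+0.6959) ≈ 0.41.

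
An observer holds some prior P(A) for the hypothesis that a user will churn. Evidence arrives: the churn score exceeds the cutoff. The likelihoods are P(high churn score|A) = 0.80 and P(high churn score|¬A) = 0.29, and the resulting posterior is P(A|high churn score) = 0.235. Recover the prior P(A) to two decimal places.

P(A) = 0.10

Bayes' rule in odds form gives O(A|E) = O(A)·[P(E|A)/P(E|¬A)], hence O(A) = O(A|E)/LR.
Posterior odds = 0.235/(1−0.235) = 0.3072. LR = 0.80/0.29 = 2.7586.
Prior odds = 0.3072/2.7586 = 0.1114, so P(A) = 0.1114/(1+0.1114) ≈ 0.10.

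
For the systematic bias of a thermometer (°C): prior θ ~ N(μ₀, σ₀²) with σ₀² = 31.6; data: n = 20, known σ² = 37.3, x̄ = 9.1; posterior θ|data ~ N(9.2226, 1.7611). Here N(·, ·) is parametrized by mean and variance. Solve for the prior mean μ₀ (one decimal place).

With known observation variance, the Normal–Normal posterior has precision τ_n = τ₀ + n/σ² and mean μ_n = (τ₀μ₀ + (n/σ²)x̄)/τ_n.
Here τ₀ = 1/31.6 = 0.031646 and τ_data = 20/37.3 = 0.536193, so τ_n = 0.567839.
Rearranging for μ₀: μ₀ = (μ_n·τ_n − τ_data·x̄)/τ₀ = (9.2226·0.567839 − 0.536193·9.1) / 0.031646 = 0.357596/0.031646 ≈ 11.3.

μ₀ = 11.3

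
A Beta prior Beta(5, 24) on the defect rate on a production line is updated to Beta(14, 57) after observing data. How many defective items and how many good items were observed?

9 defective items and 33 good items

Under Beta–binomial conjugacy the posterior parameters are (α+s, β+f).
So s = 14 − 5 = 9 and f = 57 − 24 = 33.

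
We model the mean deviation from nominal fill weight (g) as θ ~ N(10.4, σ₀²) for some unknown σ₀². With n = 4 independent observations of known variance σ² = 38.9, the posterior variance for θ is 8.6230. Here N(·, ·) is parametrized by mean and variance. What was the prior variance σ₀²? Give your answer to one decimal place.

For the Normal–Normal model with known σ², precisions add: τ_n = τ₀ + n/σ².
So 1/σ₀² = 1/8.6230 − 4/38.9 = 0.115969 − 0.102828 = 0.013141.
Hence σ₀² = 1/0.013141 ≈ 76.1.

σ₀² = 76.1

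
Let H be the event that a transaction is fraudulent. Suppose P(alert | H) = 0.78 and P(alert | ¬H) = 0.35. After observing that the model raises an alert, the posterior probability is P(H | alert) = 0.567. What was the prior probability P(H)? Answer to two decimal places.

P(H) = 0.37

In odds form, posterior odds = prior odds × likelihood ratio, so prior odds = posterior odds ÷ LR.
Posterior odds = 0.567/(1−0.567) = 1.3095. LR = 0.78/0.35 = 2.2286.
Prior odds = 1.3095/2.2286 = 0.5876, so P(H) = 0.5876/(1+0.5876) ≈ 0.37.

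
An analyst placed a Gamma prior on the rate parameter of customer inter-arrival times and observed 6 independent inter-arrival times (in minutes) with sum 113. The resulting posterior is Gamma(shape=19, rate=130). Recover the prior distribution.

Gamma–exponential conjugacy: posterior shape = α + n, posterior rate = β + Σtᵢ.
So α = 19 − 6 = 13 and β = 130 − 113 = 17.

Gamma(shape=13, rate=17)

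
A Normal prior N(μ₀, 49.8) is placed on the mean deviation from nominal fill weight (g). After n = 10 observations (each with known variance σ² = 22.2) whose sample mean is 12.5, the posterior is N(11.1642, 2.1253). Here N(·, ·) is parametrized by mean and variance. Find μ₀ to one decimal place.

The posterior mean is a precision-weighted average: μ_n = (τ₀μ₀ + τ_data·x̄)/(τ₀+τ_data), with τ₀=1/σ₀² and τ_data=n/σ².
Here τ₀ = 1/49.8 = 0.020080 and τ_data = 10/22.2 = 0.450450, so τ_n = 0.470530.
Rearranging for μ₀: μ₀ = (μ_n·τ_n − τ_data·x̄)/τ₀ = (11.1642·0.470530 − 0.450450·12.5) / 0.020080 = -0.377534/0.020080 ≈ -18.8.

μ₀ = -18.8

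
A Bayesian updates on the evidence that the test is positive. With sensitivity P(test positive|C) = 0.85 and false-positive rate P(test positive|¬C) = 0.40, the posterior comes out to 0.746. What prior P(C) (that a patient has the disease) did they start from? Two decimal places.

Bayes' rule in odds form gives O(C|E) = O(C)·[P(E|C)/P(E|¬C)], hence O(C) = O(C|E)/LR.
Posterior odds = 0.746/(1−0.746) = 2.9370. LR = 0.85/0.40 = 2.1250.
Prior odds = 2.9370/2.1250 = 1.3821, so P(C) = 1.3821/(1+1.3821) ≈ 0.58.

P(C) = 0.58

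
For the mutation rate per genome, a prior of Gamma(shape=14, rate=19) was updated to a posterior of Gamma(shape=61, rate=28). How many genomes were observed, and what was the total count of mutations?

Gamma–Poisson conjugacy: posterior shape = α + Σxᵢ, posterior rate = β + n.
Matching: Σxᵢ = 61 − 14 = 47 and n = 28 − 19 = 9.

n = 9 genomes with total 47 mutations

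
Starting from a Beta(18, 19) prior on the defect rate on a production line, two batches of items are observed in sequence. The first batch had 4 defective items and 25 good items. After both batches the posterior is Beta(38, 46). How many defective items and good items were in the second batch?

Because Beta–binomial updating is additive in the counts, the combined data contributed (α_post−α_prior, β_post−β_prior) successes and failures.
Total across both batches: 38−18=20 defective items, 46−19=27 good items.
Subtract the first batch: 20−4=16 defective items and 27−25=2 good items.

16 defective items and 2 good items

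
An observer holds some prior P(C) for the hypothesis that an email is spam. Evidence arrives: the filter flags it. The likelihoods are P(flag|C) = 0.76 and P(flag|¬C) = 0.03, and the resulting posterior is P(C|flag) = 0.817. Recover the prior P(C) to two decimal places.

P(C) = 0.15

In odds form, posterior odds = prior odds × likelihood ratio, so prior odds = posterior odds ÷ LR.
Posterior odds = 0.817/(1−0.817) = 4.4645. LR = 0.76/0.03 = 25.3333.
Prior odds = 4.4645/25.3333 = 0.1762, so P(C) = 0.1762/(1+0.1762) ≈ 0.15.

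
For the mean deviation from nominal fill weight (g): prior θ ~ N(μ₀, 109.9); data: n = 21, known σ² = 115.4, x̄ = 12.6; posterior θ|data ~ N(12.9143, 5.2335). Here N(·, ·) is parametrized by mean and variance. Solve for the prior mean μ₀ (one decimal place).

μ₀ = 19.2

The posterior mean is a precision-weighted average: μ_n = (τ₀μ₀ + τ_data·x̄)/(τ₀+τ_data), with τ₀=1/σ₀² and τ_data=n/σ².
Here τ₀ = 1/109.9 = 0.009099 and τ_data = 21/115.4 = 0.181976, so τ_n = 0.191075.
Rearranging for μ₀: μ₀ = (μ_n·τ_n − τ_data·x̄)/τ₀ = (12.9143·0.191075 − 0.181976·12.6) / 0.009099 = 0.174702/0.009099 ≈ 19.2.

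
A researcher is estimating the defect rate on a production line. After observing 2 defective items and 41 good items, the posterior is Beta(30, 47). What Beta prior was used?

Under Beta–binomial conjugacy the posterior parameters are (α+s, β+f).
Subtract the data counts: 30−2=28, 47−41=6.

Beta(28, 6)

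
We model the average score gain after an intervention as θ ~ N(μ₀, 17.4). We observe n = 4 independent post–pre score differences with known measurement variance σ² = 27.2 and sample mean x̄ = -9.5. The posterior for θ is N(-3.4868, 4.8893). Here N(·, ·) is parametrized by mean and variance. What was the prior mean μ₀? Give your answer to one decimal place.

μ₀ = 11.9

With known observation variance, the Normal–Normal posterior has precision τ_n = τ₀ + n/σ² and mean μ_n = (τ₀μ₀ + (n/σ²)x̄)/τ_n.
Here τ₀ = 1/17.4 = 0.057471 and τ_data = 4/27.2 = 0.147059, so τ_n = 0.204530.
Rearranging for μ₀: μ₀ = (μ_n·τ_n − τ_data·x̄)/τ₀ = (-3.4868·0.204530 − 0.147059·-9.5) / 0.057471 = 0.683905/0.057471 ≈ 11.9.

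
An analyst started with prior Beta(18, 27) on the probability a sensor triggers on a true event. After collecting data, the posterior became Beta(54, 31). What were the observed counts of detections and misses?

A Beta(α, β) prior with s successes and f failures in binomial data gives a Beta(α+s, β+f) posterior.
So s = 54 − 18 = 36 and f = 31 − 27 = 4.

36 detections and 4 misses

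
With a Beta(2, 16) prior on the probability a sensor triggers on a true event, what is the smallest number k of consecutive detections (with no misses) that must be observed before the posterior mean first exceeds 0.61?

After k detections and 0 misses the posterior is Beta(2+k, 16), with mean (2+k)/(2+16+k).
Set (2+k)/(18+k) > 0.61 and solve: k > (0.61·18 − 2)/(1 − 0.61) = 23.026.
The smallest integer exceeding 23.026 is 24.

k = 24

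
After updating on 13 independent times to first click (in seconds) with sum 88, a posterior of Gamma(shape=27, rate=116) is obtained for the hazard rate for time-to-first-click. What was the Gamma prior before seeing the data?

For an exponential likelihood with a Gamma(α, β) prior on the rate, n observations with total T give posterior Gamma(α+n, β+T).
So α = 27 − 13 = 14 and β = 116 − 88 = 28.

Gamma(shape=14, rate=28)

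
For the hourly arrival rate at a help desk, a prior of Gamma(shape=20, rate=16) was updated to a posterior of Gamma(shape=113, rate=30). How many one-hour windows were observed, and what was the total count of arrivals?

A Gamma(α, β) prior (rate parametrization) on a Poisson rate with n observations summing to S gives posterior Gamma(α+S, β+n).
Matching: Σxᵢ = 113 − 20 = 93 and n = 30 − 16 = 14.

n = 14 one-hour windows with total 93 arrivals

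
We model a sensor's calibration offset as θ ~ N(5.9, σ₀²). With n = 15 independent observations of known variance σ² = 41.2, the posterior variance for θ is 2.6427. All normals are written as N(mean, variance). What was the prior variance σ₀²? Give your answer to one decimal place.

Posterior precision equals prior precision plus data precision: 1/σ_n² = 1/σ₀² + n/σ².
So 1/σ₀² = 1/2.6427 − 15/41.2 = 0.378401 − 0.364078 = 0.014323.
Hence σ₀² = 1/0.014323 ≈ 69.8.

σ₀² = 69.8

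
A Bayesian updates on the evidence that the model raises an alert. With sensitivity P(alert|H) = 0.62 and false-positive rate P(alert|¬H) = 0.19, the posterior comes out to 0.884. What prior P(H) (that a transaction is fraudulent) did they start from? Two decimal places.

In odds form, posterior odds = prior odds × likelihood ratio, so prior odds = posterior odds ÷ LR.
Posterior odds = 0.884/(1−0.884) = 7.6207. LR = 0.62/0.19 = 3.2632.
Prior odds = 7.6207/3.2632 = 2.3353, so P(H) = 2.3353/(1+2.3353) ≈ 0.70.

P(H) = 0.70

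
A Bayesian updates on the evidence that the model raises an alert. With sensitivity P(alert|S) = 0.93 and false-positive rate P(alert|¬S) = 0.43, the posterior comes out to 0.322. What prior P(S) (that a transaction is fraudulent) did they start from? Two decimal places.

In odds form, posterior odds = prior odds × likelihood ratio, so prior odds = posterior odds ÷ LR.
Posterior odds = 0.322/(1−0.322) = 0.4749. LR = 0.93/0.43 = 2.1628.
Prior odds = 0.4749/2.1628 = 0.2196, so P(S) = 0.2196/(1+0.2196) ≈ 0.18.

P(S) = 0.18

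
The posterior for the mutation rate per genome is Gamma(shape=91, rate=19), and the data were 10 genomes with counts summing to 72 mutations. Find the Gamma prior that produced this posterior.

Gamma(shape=19, rate=9)

Gamma–Poisson conjugacy: posterior shape = α + Σxᵢ, posterior rate = β + n.
So α = 91 − 72 = 19 and β = 19 − 10 = 9.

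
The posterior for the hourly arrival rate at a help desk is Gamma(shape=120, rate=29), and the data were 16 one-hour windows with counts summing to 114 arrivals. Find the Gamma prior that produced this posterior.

Gamma(shape=6, rate=13)

A Gamma(α, β) prior (rate parametrization) on a Poisson rate with n observations summing to S gives posterior Gamma(α+S, β+n).
So α = 120 − 114 = 6 and β = 29 − 16 = 13.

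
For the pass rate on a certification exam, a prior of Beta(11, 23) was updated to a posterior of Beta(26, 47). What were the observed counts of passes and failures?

Under Beta–binomial conjugacy the posterior parameters are (α+s, β+f).
So s = 26 − 11 = 15 and f = 47 − 23 = 24.

15 passes and 24 failures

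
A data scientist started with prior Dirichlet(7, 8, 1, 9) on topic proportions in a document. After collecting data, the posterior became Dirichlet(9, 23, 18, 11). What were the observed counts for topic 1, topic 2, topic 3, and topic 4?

For a Dirichlet(α) prior with multinomial counts c, the posterior is Dirichlet(α + c) componentwise.
Counts are posterior − prior componentwise: 9−7=2, 23−8=15, 18−1=17, 11−9=2.

counts (2, 15, 17, 2)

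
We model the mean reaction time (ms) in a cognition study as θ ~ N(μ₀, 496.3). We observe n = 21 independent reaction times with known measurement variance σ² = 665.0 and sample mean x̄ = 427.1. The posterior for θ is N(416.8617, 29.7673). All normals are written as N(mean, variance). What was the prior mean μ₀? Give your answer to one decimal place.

μ₀ = 256.4

With known observation variance, the Normal–Normal posterior has precision τ_n = τ₀ + n/σ² and mean μ_n = (τ₀μ₀ + (n/σ²)x̄)/τ_n.
Here τ₀ = 1/496.3 = 0.002015 and τ_data = 21/665.0 = 0.031579, so τ_n = 0.033594.
Rearranging for μ₀: μ₀ = (μ_n·τ_n − τ_data·x̄)/τ₀ = (416.8617·0.033594 − 0.031579·427.1) / 0.002015 = 0.516661/0.002015 ≈ 256.4.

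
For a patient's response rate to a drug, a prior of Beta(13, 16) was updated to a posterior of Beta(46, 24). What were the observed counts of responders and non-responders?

33 responders and 8 non-responders

Beta is conjugate to the binomial likelihood: posterior = Beta(α+s, β+f).
Match parameters: s=46−13=33, f=24−16=8.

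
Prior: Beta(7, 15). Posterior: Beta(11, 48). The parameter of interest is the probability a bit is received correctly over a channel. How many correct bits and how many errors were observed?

4 correct bits and 33 errors

Beta is conjugate to the binomial likelihood: posterior = Beta(a+s, b+f).
So s = 11 − 7 = 4 and f = 48 − 15 = 33.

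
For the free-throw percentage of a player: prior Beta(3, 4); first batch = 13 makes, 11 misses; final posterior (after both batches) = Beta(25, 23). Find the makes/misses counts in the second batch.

Because Beta–binomial updating is additive in the counts, the combined data contributed (α_post−α_prior, β_post−β_prior) successes and failures.
Total across both batches: 25−3=22 makes, 23−4=19 misses.
Subtract the first batch: 22−13=9 makes and 19−11=8 misses.

9 makes and 8 misses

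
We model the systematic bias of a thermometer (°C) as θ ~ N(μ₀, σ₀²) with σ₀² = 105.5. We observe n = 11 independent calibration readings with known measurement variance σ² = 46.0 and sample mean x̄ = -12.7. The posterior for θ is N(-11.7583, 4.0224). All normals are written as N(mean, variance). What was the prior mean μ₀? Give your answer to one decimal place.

The posterior mean is a precision-weighted average: μ_n = (τ₀μ₀ + τ_data·x̄)/(τ₀+τ_data), with τ₀=1/σ₀² and τ_data=n/σ².
Here τ₀ = 1/105.5 = 0.009479 and τ_data = 11/46.0 = 0.239130, so τ_n = 0.248609.
Rearranging for μ₀: μ₀ = (μ_n·τ_n − τ_data·x̄)/τ₀ = (-11.7583·0.248609 − 0.239130·-12.7) / 0.009479 = 0.113732/0.009479 ≈ 12.0.

μ₀ = 12.0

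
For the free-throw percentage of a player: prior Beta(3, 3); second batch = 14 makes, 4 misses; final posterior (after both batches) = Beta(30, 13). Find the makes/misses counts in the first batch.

Sequential conjugate updates are equivalent to a single update on the pooled data, so total successes = posterior α − prior α and total failures = posterior β − prior β.
Total across both batches: 30−3=27 makes, 13−3=10 misses.
Subtract the second batch: 27−14=13 makes and 10−4=6 misses.

13 makes and 6 misses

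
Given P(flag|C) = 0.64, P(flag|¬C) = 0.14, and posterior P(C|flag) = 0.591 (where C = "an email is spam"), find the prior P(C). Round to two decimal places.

P(C) = 0.24

In odds form, posterior odds = prior odds × likelihood ratio, so prior odds = posterior odds ÷ LR.
Posterior odds = 0.591/(1−0.591) = 1.4450. LR = 0.64/0.14 = 4.5714.
Prior odds = 1.4450/4.5714 = 0.3161, so P(C) = 0.3161/(1+0.3161) ≈ 0.24.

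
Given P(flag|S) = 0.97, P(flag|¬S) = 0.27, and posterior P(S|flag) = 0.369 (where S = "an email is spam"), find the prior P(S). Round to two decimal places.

In odds form, posterior odds = prior odds × likelihood ratio, so prior odds = posterior odds ÷ LR.
Posterior odds = 0.369/(1−0.369) = 0.5848. LR = 0.97/0.27 = 3.5926.
Prior odds = 0.5848/3.5926 = 0.1628, so P(S) = 0.1628/(1+0.1628) ≈ 0.14.

P(S) = 0.14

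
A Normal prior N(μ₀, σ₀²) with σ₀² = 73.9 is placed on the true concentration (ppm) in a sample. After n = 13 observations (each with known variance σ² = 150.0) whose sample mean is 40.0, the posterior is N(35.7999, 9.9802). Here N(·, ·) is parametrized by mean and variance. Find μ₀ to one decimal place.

μ₀ = 8.9

With known observation variance, the Normal–Normal posterior has precision τ_n = τ₀ + n/σ² and mean μ_n = (τ₀μ₀ + (n/σ²)x̄)/τ_n.
Here τ₀ = 1/73.9 = 0.013532 and τ_data = 13/150.0 = 0.086667, so τ_n = 0.100199.
Rearranging for μ₀: μ₀ = (μ_n·τ_n − τ_data·x̄)/τ₀ = (35.7999·0.100199 − 0.086667·40.0) / 0.013532 = 0.120434/0.013532 ≈ 8.9.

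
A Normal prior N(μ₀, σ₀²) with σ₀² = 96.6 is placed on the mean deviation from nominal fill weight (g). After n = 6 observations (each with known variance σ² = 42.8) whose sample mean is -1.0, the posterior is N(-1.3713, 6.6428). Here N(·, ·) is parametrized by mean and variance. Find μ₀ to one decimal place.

μ₀ = -6.4

The posterior mean is a precision-weighted average: μ_n = (τ₀μ₀ + τ_data·x̄)/(τ₀+τ_data), with τ₀=1/σ₀² and τ_data=n/σ².
Here τ₀ = 1/96.6 = 0.010352 and τ_data = 6/42.8 = 0.140187, so τ_n = 0.150539.
Rearranging for μ₀: μ₀ = (μ_n·τ_n − τ_data·x̄)/τ₀ = (-1.3713·0.150539 − 0.140187·-1.0) / 0.010352 = -0.066247/0.010352 ≈ -6.4.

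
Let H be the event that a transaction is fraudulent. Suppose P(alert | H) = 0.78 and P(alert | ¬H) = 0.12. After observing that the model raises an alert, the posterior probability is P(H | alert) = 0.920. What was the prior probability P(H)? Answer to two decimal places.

P(H) = 0.64

Bayes' rule in odds form gives O(H|E) = O(H)·[P(E|H)/P(E|¬H)], hence O(H) = O(H|E)/LR.
Posterior odds = 0.920/(1−0.920) = 11.5000. LR = 0.78/0.12 = 6.5000.
Prior odds = 11.5000/6.5000 = 1.7692, so P(H) = 1.7692/(1+1.7692) ≈ 0.64.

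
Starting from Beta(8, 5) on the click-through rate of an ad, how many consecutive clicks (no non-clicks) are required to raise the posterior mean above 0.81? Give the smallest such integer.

After k clicks and 0 non-clicks the posterior is Beta(8+k, 5), with mean (8+k)/(8+5+k).
Set (8+k)/(13+k) > 0.81 and solve: k > (0.81·13 − 8)/(1 − 0.81) = 13.316.
The smallest integer exceeding 13.316 is 14.

k = 14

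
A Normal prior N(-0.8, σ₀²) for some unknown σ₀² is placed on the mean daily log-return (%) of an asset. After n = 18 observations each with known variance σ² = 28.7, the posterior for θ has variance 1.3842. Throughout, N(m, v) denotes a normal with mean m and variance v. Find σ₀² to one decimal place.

Posterior precision equals prior precision plus data precision: 1/σ_n² = 1/σ₀² + n/σ².
So 1/σ₀² = 1/1.3842 − 18/28.7 = 0.722439 − 0.627178 = 0.095261.
Hence σ₀² = 1/0.095261 ≈ 10.5.

σ₀² = 10.5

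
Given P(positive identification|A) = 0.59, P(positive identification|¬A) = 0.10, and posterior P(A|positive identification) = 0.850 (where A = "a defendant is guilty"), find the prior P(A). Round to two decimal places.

P(A) = 0.49

Bayes' rule in odds form gives O(A|E) = O(A)·[P(E|A)/P(E|¬A)], hence O(A) = O(A|E)/LR.
Posterior odds = 0.850/(1−0.850) = 5.6667. LR = 0.59/0.10 = 5.9000.
Prior odds = 5.6667/5.9000 = 0.9605, so P(A) = 0.9605/(1+0.9605) ≈ 0.49.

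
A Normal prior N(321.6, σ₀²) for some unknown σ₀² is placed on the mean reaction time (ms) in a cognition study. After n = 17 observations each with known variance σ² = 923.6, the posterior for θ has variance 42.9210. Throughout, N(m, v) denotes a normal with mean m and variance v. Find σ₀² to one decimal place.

σ₀² = 204.4

Posterior precision equals prior precision plus data precision: 1/σ_n² = 1/σ₀² + n/σ².
So 1/σ₀² = 1/42.9210 − 17/923.6 = 0.023299 − 0.018406 = 0.004893.
Hence σ₀² = 1/0.004893 ≈ 204.4.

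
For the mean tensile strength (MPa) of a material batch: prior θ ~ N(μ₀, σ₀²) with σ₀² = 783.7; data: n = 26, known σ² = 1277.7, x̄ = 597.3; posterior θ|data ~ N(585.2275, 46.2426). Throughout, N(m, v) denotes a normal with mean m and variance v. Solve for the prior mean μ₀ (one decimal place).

μ₀ = 392.7

With known observation variance, the Normal–Normal posterior has precision τ_n = τ₀ + n/σ² and mean μ_n = (τ₀μ₀ + (n/σ²)x̄)/τ_n.
Here τ₀ = 1/783.7 = 0.001276 and τ_data = 26/1277.7 = 0.020349, so τ_n = 0.021625.
Rearranging for μ₀: μ₀ = (μ_n·τ_n − τ_data·x̄)/τ₀ = (585.2275·0.021625 − 0.020349·597.3) / 0.001276 = 0.501087/0.001276 ≈ 392.7.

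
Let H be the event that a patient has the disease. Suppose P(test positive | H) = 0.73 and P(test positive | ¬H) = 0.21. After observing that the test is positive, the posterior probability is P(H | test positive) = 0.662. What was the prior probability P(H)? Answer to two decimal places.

In odds form, posterior odds = prior odds × likelihood ratio, so prior odds = posterior odds ÷ LR.
Posterior odds = 0.662/(1−0.662) = 1.9586. LR = 0.73/0.21 = 3.4762.
Prior odds = 1.9586/3.4762 = 0.5634, so P(H) = 0.5634/(1+0.5634) ≈ 0.36.

P(H) = 0.36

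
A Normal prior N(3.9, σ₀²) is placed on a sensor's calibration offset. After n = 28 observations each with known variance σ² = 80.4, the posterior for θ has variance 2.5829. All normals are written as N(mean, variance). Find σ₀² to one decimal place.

σ₀² = 25.7

Posterior precision equals prior precision plus data precision: 1/σ_n² = 1/σ₀² + n/σ².
So 1/σ₀² = 1/2.5829 − 28/80.4 = 0.387162 − 0.348259 = 0.038903.
Hence σ₀² = 1/0.038903 ≈ 25.7.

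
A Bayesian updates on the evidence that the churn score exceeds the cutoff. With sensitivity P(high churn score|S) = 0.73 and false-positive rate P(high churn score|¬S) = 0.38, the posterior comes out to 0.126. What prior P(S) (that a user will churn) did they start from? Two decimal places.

P(S) = 0.07

Bayes' rule in odds form gives O(S|E) = O(S)·[P(E|S)/P(E|¬S)], hence O(S) = O(S|E)/LR.
Posterior odds = 0.126/(1−0.126) = 0.1442. LR = 0.73/0.38 = 1.9211.
Prior odds = 0.1442/1.9211 = 0.0751, so P(S) = 0.0751/(1+0.0751) ≈ 0.07.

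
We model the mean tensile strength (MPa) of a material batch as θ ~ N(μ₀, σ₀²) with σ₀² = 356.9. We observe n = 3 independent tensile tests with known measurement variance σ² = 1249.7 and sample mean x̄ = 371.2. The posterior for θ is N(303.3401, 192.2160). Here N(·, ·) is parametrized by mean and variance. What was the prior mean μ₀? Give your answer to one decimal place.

μ₀ = 245.2

The posterior mean is a precision-weighted average: μ_n = (τ₀μ₀ + τ_data·x̄)/(τ₀+τ_data), with τ₀=1/σ₀² and τ_data=n/σ².
Here τ₀ = 1/356.9 = 0.002802 and τ_data = 3/1249.7 = 0.002401, so τ_n = 0.005203.
Rearranging for μ₀: μ₀ = (μ_n·τ_n − τ_data·x̄)/τ₀ = (303.3401·0.005203 − 0.002401·371.2) / 0.002802 = 0.687027/0.002802 ≈ 245.2.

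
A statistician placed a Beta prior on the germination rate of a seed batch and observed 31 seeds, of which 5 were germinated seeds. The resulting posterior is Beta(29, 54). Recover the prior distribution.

Beta(24, 28)

Beta is conjugate to the binomial likelihood: posterior = Beta(α+s, β+f).
Subtract the data counts: 29−5=24, 54−26=28.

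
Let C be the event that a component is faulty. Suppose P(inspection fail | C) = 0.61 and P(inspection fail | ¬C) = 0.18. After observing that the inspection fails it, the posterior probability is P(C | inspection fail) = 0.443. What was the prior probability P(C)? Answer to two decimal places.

P(C) = 0.19

Bayes' rule in odds form gives O(C|E) = O(C)·[P(E|C)/P(E|¬C)], hence O(C) = O(C|E)/LR.
Posterior odds = 0.443/(1−0.443) = 0.7953. LR = 0.61/0.18 = 3.3889.
Prior odds = 0.7953/3.3889 = 0.2347, so P(C) = 0.2347/(1+0.2347) ≈ 0.19.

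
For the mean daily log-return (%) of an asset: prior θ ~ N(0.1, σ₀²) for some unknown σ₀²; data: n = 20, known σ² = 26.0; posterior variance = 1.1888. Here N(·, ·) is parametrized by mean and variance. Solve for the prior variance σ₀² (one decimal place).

σ₀² = 13.9

For the Normal–Normal model with known σ², precisions add: τ_n = τ₀ + n/σ².
So 1/σ₀² = 1/1.1888 − 20/26.0 = 0.841184 − 0.769231 = 0.071953.
Hence σ₀² = 1/0.071953 ≈ 13.9.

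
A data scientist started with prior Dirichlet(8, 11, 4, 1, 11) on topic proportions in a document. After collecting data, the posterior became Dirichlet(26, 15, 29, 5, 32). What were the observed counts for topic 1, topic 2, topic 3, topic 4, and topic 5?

counts (18, 4, 25, 4, 21)

For a Dirichlet(α) prior with multinomial counts c, the posterior is Dirichlet(α + c) componentwise.
Counts are posterior − prior componentwise: 26−8=18, 15−11=4, 29−4=25, 5−1=4, 32−11=21.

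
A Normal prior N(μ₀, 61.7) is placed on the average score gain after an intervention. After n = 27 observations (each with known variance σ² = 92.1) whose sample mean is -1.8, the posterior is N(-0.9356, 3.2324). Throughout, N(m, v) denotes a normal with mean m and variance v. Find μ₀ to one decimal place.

The posterior mean is a precision-weighted average: μ_n = (τ₀μ₀ + τ_data·x̄)/(τ₀+τ_data), with τ₀=1/σ₀² and τ_data=n/σ².
Here τ₀ = 1/61.7 = 0.016207 and τ_data = 27/92.1 = 0.293160, so τ_n = 0.309367.
Rearranging for μ₀: μ₀ = (μ_n·τ_n − τ_data·x̄)/τ₀ = (-0.9356·0.309367 − 0.293160·-1.8) / 0.016207 = 0.238244/0.016207 ≈ 14.7.

μ₀ = 14.7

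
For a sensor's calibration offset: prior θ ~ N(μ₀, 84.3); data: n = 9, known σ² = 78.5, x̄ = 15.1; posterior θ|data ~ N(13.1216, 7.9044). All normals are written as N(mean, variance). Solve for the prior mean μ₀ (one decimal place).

With known observation variance, the Normal–Normal posterior has precision τ_n = τ₀ + n/σ² and mean μ_n = (τ₀μ₀ + (n/σ²)x̄)/τ_n.
Here τ₀ = 1/84.3 = 0.011862 and τ_data = 9/78.5 = 0.114650, so τ_n = 0.126512.
Rearranging for μ₀: μ₀ = (μ_n·τ_n − τ_data·x̄)/τ₀ = (13.1216·0.126512 − 0.114650·15.1) / 0.011862 = -0.071175/0.011862 ≈ -6.0.

μ₀ = -6.0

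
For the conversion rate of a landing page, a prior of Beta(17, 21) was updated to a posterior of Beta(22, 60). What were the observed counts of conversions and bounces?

A Beta(a, b) prior with s successes and f failures in binomial data gives a Beta(a+s, b+f) posterior.
Match parameters: s=22−17=5, f=60−21=39.

5 conversions and 39 bounces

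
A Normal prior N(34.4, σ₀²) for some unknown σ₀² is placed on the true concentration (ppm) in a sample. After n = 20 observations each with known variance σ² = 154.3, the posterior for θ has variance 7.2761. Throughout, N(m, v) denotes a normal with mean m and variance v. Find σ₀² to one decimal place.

σ₀² = 127.9

For the Normal–Normal model with known σ², precisions add: τ_n = τ₀ + n/σ².
So 1/σ₀² = 1/7.2761 − 20/154.3 = 0.137436 − 0.129618 = 0.007818.
Hence σ₀² = 1/0.007818 ≈ 127.9.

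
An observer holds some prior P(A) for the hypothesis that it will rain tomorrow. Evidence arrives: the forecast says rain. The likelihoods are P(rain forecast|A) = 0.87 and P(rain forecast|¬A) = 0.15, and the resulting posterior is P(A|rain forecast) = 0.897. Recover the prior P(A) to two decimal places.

Bayes' rule in odds form gives O(A|E) = O(A)·[P(E|A)/P(E|¬A)], hence O(A) = O(A|E)/LR.
Posterior odds = 0.897/(1−0.897) = 8.7087. LR = 0.87/0.15 = 5.8000.
Prior odds = 8.7087/5.8000 = 1.5015, so P(A) = 1.5015/(1+1.5015) ≈ 0.60.

P(A) = 0.60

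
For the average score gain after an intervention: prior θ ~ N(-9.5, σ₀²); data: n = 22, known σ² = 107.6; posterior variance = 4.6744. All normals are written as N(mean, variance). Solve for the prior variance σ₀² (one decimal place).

For the Normal–Normal model with known σ², precisions add: τ_n = τ₀ + n/σ².
So 1/σ₀² = 1/4.6744 − 22/107.6 = 0.213931 − 0.204461 = 0.009470.
Hence σ₀² = 1/0.009470 ≈ 105.6.

σ₀² = 105.6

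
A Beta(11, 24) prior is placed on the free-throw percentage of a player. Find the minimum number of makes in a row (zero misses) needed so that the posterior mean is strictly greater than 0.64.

k = 32

After k makes and 0 misses the posterior is Beta(11+k, 24), with mean (11+k)/(11+24+k).
Set (11+k)/(35+k) > 0.64 and solve: k > (0.64·35 − 11)/(1 − 0.64) = 31.667.
The smallest integer exceeding 31.667 is 32.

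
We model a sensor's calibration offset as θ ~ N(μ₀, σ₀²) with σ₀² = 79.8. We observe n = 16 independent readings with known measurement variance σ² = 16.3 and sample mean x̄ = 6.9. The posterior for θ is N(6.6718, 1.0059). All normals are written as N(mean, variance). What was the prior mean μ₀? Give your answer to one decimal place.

With known observation variance, the Normal–Normal posterior has precision τ_n = τ₀ + n/σ² and mean μ_n = (τ₀μ₀ + (n/σ²)x̄)/τ_n.
Here τ₀ = 1/79.8 = 0.012531 and τ_data = 16/16.3 = 0.981595, so τ_n = 0.994126.
Rearranging for μ₀: μ₀ = (μ_n·τ_n − τ_data·x̄)/τ₀ = (6.6718·0.994126 − 0.981595·6.9) / 0.012531 = -0.140396/0.012531 ≈ -11.2.

μ₀ = -11.2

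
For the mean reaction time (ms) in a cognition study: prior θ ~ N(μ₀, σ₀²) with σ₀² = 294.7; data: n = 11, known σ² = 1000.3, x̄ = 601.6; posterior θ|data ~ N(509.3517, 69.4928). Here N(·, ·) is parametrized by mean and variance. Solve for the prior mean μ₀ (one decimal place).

The posterior mean is a precision-weighted average: μ_n = (τ₀μ₀ + τ_data·x̄)/(τ₀+τ_data), with τ₀=1/σ₀² and τ_data=n/σ².
Here τ₀ = 1/294.7 = 0.003393 and τ_data = 11/1000.3 = 0.010997, so τ_n = 0.014390.
Rearranging for μ₀: μ₀ = (μ_n·τ_n − τ_data·x̄)/τ₀ = (509.3517·0.014390 − 0.010997·601.6) / 0.003393 = 0.713776/0.003393 ≈ 210.4.

μ₀ = 210.4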